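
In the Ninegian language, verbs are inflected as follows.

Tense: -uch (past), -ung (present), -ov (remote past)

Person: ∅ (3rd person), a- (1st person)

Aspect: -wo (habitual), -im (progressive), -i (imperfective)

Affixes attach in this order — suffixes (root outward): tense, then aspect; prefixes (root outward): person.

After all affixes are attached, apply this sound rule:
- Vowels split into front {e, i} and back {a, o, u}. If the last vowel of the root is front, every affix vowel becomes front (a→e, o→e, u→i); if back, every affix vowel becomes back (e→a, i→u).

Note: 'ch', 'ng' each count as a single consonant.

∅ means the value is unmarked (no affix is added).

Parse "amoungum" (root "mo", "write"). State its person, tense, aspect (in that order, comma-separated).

1st person, present, progressive

Segment: a-mo-ung-im.
person: a- → 1st person.
tense: -ung → present.
aspect: -im → progressive.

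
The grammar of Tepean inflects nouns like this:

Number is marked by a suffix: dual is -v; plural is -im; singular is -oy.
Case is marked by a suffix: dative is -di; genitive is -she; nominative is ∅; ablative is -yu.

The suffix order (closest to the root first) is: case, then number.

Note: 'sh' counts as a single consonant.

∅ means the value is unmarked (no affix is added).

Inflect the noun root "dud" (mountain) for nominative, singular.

case = nominative: zero marking, form stays dud.
Attach number singular -oy → dudoy.

dudoy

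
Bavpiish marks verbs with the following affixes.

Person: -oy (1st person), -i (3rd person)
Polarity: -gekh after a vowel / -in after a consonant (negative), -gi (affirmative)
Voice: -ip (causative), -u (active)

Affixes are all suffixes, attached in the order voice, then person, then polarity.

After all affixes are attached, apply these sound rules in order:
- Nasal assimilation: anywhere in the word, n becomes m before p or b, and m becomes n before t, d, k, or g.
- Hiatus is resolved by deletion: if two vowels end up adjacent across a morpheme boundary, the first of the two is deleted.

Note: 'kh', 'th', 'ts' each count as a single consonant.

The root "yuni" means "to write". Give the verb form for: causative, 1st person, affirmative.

yunipoygi

Attach voice causative -ip → yuniip.
Attach person 1st person -oy → yuniipoy.
Attach polarity affirmative -gi → yuniipoygi.
Nasal assimilation: no change.
Apply vowel deletion: yuniipoygi → yunipoygi.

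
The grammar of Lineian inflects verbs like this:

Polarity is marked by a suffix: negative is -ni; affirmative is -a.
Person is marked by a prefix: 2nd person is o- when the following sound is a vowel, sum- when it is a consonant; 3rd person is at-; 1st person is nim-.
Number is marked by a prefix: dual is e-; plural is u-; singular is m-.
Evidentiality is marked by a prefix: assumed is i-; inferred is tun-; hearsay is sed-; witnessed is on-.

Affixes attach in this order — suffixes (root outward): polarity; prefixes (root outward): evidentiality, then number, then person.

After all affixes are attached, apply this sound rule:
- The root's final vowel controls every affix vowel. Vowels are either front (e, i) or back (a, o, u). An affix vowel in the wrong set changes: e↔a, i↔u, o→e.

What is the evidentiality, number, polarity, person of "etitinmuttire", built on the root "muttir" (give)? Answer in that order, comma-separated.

inferred, plural, affirmative, 3rd person

Segment: at-u-tun-muttir-a.
evidentiality: tun- → inferred.
number: u- → plural.
polarity: -a → affirmative.
person: at- → 3rd person.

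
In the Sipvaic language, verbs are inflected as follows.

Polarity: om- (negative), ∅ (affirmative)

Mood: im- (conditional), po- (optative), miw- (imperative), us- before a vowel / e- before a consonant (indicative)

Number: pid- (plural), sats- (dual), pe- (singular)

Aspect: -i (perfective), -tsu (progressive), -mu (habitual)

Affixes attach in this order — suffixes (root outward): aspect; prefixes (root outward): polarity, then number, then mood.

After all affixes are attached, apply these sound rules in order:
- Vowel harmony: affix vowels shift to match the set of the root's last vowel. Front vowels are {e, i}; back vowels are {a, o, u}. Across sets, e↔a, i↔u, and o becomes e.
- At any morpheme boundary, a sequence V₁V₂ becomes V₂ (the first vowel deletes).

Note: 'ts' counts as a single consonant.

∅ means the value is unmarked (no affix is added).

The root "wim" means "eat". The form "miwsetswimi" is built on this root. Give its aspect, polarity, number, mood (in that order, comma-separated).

Segment: miw-sats-wim-i.
aspect: -i → perfective.
polarity: ∅ → affirmative.
number: sats- → dual.
mood: miw- → imperative.

perfective, affirmative, dual, imperative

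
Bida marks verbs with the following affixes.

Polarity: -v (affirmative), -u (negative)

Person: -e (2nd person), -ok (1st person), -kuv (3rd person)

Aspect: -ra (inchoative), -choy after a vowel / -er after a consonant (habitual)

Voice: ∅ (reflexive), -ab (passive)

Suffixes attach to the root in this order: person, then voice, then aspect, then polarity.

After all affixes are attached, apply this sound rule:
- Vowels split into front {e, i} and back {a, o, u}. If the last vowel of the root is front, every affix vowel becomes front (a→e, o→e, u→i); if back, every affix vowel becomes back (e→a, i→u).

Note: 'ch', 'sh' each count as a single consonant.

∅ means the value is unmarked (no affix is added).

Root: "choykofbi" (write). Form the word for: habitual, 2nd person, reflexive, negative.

choykofbiecheyi

Attach person 2nd person -e → choykofbie.
voice = reflexive: zero marking, form stays choykofbie.
Attach aspect habitual -choy (after vowel 'e') → choykofbiechoy.
Attach polarity negative -u → choykofbiechoyu.
Apply vowel harmony: choykofbiechoyu → choykofbiecheyi.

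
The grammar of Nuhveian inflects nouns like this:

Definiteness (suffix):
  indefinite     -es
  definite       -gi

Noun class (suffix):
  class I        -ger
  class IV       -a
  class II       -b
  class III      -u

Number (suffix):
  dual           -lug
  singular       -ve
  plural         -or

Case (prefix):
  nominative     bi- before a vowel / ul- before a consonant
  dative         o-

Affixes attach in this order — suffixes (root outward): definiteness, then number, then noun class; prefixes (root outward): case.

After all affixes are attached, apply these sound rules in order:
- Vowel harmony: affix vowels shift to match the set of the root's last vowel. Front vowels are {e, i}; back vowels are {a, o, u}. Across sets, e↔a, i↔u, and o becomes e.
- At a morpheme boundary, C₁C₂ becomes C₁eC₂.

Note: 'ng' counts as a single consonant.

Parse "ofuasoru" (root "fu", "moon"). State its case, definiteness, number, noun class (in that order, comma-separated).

dative, indefinite, plural, class III

Segment: o-fu-es-or-u.
case: o- → dative.
definiteness: -es → indefinite.
number: -or → plural.
noun class: -u → class III.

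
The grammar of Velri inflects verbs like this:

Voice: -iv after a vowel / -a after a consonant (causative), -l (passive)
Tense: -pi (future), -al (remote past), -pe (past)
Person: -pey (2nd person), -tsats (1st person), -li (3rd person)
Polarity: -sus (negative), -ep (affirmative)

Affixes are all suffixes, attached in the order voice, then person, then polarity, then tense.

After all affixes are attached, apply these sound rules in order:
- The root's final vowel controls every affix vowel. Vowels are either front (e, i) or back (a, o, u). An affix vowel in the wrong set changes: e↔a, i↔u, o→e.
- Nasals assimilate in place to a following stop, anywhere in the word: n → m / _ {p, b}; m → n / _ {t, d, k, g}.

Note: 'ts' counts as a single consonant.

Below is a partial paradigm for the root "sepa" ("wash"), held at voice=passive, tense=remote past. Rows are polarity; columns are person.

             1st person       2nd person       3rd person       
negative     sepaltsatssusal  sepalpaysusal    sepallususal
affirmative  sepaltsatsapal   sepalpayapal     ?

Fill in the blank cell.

sepalluapal

Attach voice passive -l → sepal.
Attach person 3rd person -li → sepalli.
Attach polarity affirmative -ep → sepalliep.
Attach tense remote past -al → sepalliepal.
Apply vowel harmony: sepalliepal → sepalluapal.
Nasal assimilation: no change.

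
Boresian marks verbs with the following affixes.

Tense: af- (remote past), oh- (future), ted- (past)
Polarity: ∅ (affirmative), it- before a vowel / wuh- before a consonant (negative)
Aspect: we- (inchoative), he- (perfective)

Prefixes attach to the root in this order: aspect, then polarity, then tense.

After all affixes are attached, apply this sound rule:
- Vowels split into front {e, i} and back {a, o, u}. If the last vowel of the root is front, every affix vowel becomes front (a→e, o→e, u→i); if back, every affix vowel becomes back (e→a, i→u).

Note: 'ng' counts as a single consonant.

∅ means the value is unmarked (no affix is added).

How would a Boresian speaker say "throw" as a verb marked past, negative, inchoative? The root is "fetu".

tadwuhwafetu

Attach aspect inchoative we- → wefetu.
Attach polarity negative wuh- (before consonant 'w') → wuhwefetu.
Attach tense past ted- → tedwuhwefetu.
Apply vowel harmony: tedwuhwefetu → tadwuhwafetu.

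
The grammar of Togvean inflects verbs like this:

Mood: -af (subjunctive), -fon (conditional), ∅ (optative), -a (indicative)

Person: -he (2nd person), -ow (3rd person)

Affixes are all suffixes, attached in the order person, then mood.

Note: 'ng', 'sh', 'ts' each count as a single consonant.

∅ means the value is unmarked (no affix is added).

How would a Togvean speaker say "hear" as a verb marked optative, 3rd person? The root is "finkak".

Attach person 3rd person -ow → finkakow.
mood = optative: zero marking, form stays finkakow.

finkakow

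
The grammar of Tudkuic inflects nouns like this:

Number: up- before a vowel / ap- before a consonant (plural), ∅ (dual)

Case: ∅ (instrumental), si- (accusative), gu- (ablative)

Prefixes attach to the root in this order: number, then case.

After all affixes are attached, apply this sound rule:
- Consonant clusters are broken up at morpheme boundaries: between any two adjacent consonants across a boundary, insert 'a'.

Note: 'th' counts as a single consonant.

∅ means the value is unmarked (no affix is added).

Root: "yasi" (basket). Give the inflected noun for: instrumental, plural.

apayasi

Attach number plural ap- (before consonant 'y') → apyasi.
case = instrumental: zero marking, form stays apyasi.
Apply epenthesis: apyasi → apayasi.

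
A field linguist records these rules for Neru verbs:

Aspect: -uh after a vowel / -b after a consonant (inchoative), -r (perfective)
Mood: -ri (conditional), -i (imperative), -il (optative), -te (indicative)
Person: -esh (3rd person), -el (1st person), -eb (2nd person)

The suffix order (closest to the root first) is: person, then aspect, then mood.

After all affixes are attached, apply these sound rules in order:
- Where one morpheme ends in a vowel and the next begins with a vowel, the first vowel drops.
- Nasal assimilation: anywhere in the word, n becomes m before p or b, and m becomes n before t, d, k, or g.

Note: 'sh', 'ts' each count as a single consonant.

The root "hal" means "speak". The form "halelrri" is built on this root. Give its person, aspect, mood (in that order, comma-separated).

Segment: hal-el-r-ri.
person: -el → 1st person.
aspect: -r → perfective.
mood: -ri → conditional.

1st person, perfective, conditional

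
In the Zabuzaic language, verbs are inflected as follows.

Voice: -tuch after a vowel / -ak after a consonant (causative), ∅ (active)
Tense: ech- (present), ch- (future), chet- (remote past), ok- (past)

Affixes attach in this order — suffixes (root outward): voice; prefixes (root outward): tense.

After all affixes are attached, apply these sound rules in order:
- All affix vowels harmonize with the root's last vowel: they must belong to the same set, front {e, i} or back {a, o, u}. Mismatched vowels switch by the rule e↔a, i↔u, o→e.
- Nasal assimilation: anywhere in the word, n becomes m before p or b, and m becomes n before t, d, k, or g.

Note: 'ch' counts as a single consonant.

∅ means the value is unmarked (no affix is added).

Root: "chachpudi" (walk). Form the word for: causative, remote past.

Attach voice causative -tuch (after vowel 'i') → chachpudituch.
Attach tense remote past chet- → chetchachpudituch.
Apply vowel harmony: chetchachpudituch → chetchachpuditich.
Nasal assimilation: no change.

chetchachpuditich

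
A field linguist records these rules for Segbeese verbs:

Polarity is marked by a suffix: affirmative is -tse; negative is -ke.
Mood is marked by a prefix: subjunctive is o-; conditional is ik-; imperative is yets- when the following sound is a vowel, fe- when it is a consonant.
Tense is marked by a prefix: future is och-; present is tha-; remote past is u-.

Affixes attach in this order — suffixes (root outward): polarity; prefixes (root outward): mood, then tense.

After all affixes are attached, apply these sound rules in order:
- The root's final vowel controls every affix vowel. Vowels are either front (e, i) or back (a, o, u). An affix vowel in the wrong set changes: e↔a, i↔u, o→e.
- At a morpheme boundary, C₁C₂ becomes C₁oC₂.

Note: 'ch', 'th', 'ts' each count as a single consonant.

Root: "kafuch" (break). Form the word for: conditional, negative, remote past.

uukokafuchoka

Attach mood conditional ik- → ikkafuch.
Attach polarity negative -ke → ikkafuchke.
Attach tense remote past u- → uikkafuchke.
Apply vowel harmony: uikkafuchke → uukkafuchka.
Apply epenthesis: uukkafuchka → uukokafuchoka.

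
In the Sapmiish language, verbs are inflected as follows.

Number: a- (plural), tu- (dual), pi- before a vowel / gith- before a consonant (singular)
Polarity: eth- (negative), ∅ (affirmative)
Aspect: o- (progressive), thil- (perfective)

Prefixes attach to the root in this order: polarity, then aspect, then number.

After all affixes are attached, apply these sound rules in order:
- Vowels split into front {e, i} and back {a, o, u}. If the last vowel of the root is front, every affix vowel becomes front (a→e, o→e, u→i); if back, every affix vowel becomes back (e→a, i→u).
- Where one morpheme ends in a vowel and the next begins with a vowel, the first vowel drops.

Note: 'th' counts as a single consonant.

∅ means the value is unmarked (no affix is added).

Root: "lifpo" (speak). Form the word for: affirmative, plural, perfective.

athullifpo

polarity = affirmative: zero marking, form stays lifpo.
Attach aspect perfective thil- → thillifpo.
Attach number plural a- → athillifpo.
Apply vowel harmony: athillifpo → athullifpo.
Vowel deletion: no change.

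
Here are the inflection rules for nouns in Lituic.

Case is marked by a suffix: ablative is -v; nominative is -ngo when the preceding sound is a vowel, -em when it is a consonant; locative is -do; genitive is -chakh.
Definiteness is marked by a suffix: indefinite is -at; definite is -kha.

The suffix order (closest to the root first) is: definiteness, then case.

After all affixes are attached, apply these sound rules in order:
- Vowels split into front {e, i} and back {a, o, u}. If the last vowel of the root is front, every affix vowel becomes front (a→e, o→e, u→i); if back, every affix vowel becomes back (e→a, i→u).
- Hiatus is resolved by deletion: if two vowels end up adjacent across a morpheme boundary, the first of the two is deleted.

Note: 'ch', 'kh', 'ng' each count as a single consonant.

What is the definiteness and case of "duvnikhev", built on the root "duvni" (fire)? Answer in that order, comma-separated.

definite, ablative

Segment: duvni-kha-v.
definiteness: -kha → definite.
case: -v → ablative.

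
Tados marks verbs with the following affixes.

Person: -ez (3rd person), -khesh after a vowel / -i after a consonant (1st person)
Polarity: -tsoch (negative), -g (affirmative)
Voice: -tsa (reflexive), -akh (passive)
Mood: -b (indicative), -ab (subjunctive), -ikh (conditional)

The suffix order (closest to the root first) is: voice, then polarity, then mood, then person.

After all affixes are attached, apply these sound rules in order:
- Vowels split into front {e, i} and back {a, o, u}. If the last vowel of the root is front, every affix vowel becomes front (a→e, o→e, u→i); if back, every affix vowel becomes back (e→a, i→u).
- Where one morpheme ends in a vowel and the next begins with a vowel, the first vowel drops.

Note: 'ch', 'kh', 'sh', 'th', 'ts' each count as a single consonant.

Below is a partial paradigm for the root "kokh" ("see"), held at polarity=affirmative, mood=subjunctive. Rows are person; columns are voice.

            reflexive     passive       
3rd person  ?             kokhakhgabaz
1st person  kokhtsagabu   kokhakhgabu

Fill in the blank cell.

kokhtsagabaz

Attach voice reflexive -tsa → kokhtsa.
Attach polarity affirmative -g → kokhtsag.
Attach mood subjunctive -ab → kokhtsagab.
Attach person 3rd person -ez → kokhtsagabez.
Apply vowel harmony: kokhtsagabez → kokhtsagabaz.
Vowel deletion: no change.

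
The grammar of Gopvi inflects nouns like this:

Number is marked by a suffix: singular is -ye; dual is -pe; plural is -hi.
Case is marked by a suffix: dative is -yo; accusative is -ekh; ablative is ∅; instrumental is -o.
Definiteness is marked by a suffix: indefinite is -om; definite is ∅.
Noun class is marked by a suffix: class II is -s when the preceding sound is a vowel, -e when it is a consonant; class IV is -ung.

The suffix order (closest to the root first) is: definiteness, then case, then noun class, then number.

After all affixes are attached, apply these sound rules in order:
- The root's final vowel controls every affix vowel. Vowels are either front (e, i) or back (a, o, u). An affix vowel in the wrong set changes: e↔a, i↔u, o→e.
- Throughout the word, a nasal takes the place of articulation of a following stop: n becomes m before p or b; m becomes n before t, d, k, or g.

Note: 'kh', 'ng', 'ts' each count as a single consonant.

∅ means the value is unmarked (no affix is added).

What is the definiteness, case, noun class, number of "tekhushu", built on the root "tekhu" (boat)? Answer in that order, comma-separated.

Segment: tekhu-s-hi.
definiteness: ∅ → definite.
case: ∅ → ablative.
noun class: -s/e → class II.
number: -hi → plural.

definite, ablative, class II, plural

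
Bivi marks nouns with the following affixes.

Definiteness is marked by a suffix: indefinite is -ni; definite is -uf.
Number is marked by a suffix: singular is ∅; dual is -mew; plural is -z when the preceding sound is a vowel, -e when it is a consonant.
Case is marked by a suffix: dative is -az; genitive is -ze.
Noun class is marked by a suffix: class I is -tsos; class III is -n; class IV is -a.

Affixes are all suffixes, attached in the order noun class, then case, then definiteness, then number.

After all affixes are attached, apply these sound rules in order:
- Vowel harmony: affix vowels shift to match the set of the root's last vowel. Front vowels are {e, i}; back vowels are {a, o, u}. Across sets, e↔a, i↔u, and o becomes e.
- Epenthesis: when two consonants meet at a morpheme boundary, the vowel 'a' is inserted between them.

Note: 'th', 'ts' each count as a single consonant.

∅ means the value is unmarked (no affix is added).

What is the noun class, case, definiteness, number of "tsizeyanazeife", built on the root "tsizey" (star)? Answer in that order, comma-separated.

Segment: tsizey-n-ze-uf-e.
noun class: -n → class III.
case: -ze → genitive.
definiteness: -uf → definite.
number: -z/e → plural.

class III, genitive, definite, plural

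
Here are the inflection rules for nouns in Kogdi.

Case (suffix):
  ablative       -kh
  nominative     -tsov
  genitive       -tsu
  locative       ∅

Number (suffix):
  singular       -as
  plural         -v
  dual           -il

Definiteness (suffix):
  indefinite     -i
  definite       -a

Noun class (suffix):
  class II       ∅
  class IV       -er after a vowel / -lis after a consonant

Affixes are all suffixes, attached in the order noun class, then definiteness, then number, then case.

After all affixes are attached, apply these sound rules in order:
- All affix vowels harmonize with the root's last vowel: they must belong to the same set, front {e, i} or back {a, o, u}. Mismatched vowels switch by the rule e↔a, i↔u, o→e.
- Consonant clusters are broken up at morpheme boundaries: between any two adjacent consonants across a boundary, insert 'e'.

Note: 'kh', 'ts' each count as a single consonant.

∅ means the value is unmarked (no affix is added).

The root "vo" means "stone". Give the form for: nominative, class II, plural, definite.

voavetsov

noun class = class II: zero marking, form stays vo.
Attach definiteness definite -a → voa.
Attach number plural -v → voav.
Attach case nominative -tsov → voavtsov.
Vowel harmony: no change.
Apply epenthesis: voavtsov → voavetsov.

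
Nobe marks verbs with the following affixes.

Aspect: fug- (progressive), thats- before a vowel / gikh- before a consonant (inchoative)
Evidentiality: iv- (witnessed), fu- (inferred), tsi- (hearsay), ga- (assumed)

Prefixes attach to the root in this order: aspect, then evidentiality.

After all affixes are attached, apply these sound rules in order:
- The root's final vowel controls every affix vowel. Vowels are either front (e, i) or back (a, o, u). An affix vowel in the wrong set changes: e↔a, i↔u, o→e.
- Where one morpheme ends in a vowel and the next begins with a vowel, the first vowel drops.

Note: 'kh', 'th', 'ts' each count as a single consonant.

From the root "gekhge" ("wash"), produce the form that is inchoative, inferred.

Attach aspect inchoative gikh- (before consonant 'g') → gikhgekhge.
Attach evidentiality inferred fu- → fugikhgekhge.
Apply vowel harmony: fugikhgekhge → figikhgekhge.
Vowel deletion: no change.

figikhgekhge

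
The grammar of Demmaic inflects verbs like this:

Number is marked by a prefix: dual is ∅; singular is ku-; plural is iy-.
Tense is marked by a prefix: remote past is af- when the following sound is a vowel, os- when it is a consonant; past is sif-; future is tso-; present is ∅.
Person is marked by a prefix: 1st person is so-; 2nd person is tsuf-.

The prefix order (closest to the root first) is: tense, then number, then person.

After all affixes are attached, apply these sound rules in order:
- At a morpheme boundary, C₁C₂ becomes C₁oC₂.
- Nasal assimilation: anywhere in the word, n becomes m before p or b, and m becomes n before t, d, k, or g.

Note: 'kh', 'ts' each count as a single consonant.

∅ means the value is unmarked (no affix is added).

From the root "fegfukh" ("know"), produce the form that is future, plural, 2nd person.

tsufiyotsofegfukh

Attach tense future tso- → tsofegfukh.
Attach number plural iy- → iytsofegfukh.
Attach person 2nd person tsuf- → tsufiytsofegfukh.
Apply epenthesis: tsufiytsofegfukh → tsufiyotsofegfukh.
Nasal assimilation: no change.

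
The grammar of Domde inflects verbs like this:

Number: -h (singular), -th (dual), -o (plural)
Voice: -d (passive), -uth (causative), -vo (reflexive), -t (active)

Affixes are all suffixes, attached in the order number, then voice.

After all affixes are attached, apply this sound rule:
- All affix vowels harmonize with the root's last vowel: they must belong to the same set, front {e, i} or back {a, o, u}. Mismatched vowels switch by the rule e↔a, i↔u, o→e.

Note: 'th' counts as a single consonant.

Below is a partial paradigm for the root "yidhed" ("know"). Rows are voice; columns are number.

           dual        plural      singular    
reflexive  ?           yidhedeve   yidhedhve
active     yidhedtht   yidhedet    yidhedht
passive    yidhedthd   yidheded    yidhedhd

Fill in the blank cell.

Attach number dual -th → yidhedth.
Attach voice reflexive -vo → yidhedthvo.
Apply vowel harmony: yidhedthvo → yidhedthve.

yidhedthve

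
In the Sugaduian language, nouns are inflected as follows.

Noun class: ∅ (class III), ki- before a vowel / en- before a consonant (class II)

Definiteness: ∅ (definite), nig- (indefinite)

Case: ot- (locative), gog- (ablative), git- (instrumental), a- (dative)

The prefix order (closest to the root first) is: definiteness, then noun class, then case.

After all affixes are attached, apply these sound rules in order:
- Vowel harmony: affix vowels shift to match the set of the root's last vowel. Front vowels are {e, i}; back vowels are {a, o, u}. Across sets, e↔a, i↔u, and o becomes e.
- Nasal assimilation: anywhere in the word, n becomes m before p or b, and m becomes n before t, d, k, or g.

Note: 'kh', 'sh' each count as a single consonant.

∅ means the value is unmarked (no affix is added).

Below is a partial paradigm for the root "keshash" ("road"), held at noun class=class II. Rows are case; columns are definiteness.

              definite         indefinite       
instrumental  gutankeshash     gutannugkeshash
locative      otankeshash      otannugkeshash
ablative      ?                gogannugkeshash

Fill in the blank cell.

gogankeshash

definiteness = definite: zero marking, form stays keshash.
Attach noun class class II en- (before consonant 'k') → enkeshash.
Attach case ablative gog- → gogenkeshash.
Apply vowel harmony: gogenkeshash → gogankeshash.
Nasal assimilation: no change.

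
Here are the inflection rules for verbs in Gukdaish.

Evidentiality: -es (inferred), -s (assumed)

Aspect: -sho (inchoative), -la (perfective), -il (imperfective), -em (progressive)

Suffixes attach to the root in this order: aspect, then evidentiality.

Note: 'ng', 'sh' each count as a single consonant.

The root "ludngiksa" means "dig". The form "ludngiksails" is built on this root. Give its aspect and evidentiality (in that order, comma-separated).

imperfective, assumed

Segment: ludngiksa-il-s.
aspect: -il → imperfective.
evidentiality: -s → assumed.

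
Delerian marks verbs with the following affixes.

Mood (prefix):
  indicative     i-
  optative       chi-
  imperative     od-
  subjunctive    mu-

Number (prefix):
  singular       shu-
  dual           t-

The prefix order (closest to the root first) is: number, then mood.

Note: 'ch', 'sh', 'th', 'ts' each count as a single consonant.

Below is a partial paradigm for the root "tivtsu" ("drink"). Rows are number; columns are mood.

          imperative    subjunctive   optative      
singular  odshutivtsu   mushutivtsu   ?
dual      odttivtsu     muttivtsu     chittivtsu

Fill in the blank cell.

chishutivtsu

Attach number singular shu- → shutivtsu.
Attach mood optative chi- → chishutivtsu.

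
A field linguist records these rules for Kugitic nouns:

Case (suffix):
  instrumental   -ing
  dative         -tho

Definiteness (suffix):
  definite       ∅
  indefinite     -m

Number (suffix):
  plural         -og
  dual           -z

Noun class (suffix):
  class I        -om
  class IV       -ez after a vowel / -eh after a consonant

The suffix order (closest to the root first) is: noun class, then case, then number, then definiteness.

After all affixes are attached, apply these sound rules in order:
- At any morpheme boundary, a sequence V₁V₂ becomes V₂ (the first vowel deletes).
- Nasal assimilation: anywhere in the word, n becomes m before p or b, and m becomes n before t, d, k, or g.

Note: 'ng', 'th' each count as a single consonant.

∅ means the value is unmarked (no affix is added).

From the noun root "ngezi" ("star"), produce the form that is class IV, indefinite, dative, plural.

Attach noun class class IV -ez (after vowel 'i') → ngeziez.
Attach case dative -tho → ngezieztho.
Attach number plural -og → ngeziezthoog.
Attach definiteness indefinite -m → ngeziezthoogm.
Apply vowel deletion: ngeziezthoogm → ngezezthogm.
Nasal assimilation: no change.

ngezezthogm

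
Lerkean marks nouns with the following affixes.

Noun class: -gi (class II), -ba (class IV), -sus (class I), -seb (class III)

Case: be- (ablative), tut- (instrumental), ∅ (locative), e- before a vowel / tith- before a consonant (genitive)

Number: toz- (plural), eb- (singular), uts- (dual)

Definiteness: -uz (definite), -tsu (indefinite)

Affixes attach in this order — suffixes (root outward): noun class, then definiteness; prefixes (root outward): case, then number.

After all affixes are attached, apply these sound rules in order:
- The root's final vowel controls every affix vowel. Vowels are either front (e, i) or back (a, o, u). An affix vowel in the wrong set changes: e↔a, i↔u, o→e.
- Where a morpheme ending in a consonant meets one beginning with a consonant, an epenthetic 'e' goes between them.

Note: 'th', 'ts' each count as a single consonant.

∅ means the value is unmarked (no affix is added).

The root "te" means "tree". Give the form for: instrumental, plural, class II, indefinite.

tezetitetegitsi

Attach case instrumental tut- → tutte.
Attach number plural toz- → toztutte.
Attach noun class class II -gi → toztuttegi.
Attach definiteness indefinite -tsu → toztuttegitsu.
Apply vowel harmony: toztuttegitsu → teztittegitsi.
Apply epenthesis: teztittegitsi → tezetitetegitsi.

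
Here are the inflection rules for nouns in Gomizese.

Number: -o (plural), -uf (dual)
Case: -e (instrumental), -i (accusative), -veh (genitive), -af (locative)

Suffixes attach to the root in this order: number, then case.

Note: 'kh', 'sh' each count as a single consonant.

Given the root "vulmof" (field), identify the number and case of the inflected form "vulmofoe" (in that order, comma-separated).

plural, instrumental

Segment: vulmof-o-e.
number: -o → plural.
case: -e → instrumental.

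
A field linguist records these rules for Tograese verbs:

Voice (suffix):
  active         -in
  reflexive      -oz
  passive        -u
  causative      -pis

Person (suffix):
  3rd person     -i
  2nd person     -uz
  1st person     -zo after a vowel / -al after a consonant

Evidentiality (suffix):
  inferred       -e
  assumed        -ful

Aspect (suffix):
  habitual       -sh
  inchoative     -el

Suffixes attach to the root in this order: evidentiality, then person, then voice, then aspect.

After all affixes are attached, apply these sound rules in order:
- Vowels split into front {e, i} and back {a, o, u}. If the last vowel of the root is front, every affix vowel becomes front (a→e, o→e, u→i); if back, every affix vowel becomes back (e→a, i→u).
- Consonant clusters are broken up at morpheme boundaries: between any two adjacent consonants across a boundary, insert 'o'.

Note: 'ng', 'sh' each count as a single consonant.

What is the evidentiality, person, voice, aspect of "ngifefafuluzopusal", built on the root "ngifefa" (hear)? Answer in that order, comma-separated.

assumed, 2nd person, causative, inchoative

Segment: ngifefa-ful-uz-pis-el.
evidentiality: -ful → assumed.
person: -uz → 2nd person.
voice: -pis → causative.
aspect: -el → inchoative.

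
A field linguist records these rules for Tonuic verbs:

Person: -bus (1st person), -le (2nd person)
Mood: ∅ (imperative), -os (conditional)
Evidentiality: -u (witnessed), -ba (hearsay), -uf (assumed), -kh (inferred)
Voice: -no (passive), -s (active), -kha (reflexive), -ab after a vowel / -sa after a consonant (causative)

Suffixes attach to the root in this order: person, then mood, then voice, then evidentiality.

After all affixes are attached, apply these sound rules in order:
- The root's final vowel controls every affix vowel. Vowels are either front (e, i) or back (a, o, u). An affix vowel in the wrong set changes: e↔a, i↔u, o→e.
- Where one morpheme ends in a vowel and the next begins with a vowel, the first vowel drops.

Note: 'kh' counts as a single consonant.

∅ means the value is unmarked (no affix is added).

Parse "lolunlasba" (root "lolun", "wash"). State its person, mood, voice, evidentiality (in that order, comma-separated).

2nd person, imperative, active, hearsay

Segment: lolun-le-s-ba.
person: -le → 2nd person.
mood: ∅ → imperative.
voice: -s → active.
evidentiality: -ba → hearsay.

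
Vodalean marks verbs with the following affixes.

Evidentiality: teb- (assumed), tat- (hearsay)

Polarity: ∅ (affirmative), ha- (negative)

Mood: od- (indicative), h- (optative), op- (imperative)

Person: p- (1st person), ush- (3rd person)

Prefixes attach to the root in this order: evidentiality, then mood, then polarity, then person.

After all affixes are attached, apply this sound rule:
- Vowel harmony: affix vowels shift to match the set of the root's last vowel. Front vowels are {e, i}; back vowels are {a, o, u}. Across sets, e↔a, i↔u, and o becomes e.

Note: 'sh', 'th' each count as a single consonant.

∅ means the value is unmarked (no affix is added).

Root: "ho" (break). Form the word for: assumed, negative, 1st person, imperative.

Attach evidentiality assumed teb- → tebho.
Attach mood imperative op- → optebho.
Attach polarity negative ha- → haoptebho.
Attach person 1st person p- → phaoptebho.
Apply vowel harmony: phaoptebho → phaoptabho.

phaoptabho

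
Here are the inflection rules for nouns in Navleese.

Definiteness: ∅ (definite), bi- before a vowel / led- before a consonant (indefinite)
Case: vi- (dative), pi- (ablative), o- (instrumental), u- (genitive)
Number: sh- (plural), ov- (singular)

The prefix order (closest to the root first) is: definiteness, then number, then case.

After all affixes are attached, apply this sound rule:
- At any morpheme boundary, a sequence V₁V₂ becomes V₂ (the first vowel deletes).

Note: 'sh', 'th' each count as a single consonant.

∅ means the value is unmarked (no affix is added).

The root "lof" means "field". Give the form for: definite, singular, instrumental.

ovlof

definiteness = definite: zero marking, form stays lof.
Attach number singular ov- → ovlof.
Attach case instrumental o- → oovlof.
Apply vowel deletion: oovlof → ovlof.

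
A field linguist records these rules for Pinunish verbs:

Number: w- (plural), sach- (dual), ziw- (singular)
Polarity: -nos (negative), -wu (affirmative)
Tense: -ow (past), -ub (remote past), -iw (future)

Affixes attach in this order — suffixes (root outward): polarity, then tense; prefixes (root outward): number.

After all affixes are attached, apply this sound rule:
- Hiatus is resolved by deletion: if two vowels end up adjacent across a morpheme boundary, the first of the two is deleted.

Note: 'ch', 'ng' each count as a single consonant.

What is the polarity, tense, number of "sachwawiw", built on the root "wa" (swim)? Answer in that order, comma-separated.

Segment: sach-wa-wu-iw.
polarity: -wu → affirmative.
tense: -iw → future.
number: sach- → dual.

affirmative, future, dual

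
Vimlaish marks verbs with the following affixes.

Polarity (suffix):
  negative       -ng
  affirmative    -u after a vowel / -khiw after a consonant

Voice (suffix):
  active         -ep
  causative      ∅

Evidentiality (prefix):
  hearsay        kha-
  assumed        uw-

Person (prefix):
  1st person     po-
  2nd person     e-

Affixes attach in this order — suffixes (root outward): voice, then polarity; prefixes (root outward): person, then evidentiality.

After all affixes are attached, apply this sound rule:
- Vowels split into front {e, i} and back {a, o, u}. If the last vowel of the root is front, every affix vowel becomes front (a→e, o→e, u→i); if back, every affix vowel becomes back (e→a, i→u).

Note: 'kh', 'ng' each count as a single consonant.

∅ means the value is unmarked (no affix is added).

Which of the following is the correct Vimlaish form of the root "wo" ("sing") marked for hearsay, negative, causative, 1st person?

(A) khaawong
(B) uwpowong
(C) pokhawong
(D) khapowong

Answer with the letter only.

D

Attach person 1st person po- → powo.
Attach evidentiality hearsay kha- → khapowo.
voice = causative: zero marking, form stays khapowo.
Attach polarity negative -ng → khapowong.
Vowel harmony: no change.
So the correct form is khapowong, option (D).
(C) pokhawong is wrong: it has the affixes in the wrong order.
(A) khaawong is wrong: it uses 2nd person instead of 1st person for person.
(B) uwpowong is wrong: it uses assumed instead of hearsay for evidentiality.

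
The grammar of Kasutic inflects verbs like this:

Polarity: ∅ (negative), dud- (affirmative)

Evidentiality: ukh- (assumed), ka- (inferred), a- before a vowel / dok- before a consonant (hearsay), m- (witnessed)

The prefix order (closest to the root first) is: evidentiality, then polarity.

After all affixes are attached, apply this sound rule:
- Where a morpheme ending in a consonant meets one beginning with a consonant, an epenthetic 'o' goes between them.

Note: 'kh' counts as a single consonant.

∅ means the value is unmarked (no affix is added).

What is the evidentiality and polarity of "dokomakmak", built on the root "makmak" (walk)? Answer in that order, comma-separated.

Segment: dok-makmak.
evidentiality: a/dok- → hearsay.
polarity: ∅ → negative.

hearsay, negative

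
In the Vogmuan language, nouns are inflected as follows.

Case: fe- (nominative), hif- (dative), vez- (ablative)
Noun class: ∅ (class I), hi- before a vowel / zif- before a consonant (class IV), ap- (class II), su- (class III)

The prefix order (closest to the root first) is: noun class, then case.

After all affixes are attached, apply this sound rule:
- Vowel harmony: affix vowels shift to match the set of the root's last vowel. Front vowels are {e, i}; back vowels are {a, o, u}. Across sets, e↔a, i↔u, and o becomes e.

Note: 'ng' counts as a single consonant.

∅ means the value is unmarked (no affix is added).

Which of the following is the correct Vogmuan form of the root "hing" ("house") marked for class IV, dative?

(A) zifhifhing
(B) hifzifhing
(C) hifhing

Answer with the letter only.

Attach noun class class IV zif- (before consonant 'h') → zifhing.
Attach case dative hif- → hifzifhing.
Vowel harmony: no change.
So the correct form is hifzifhing, option (B).
(C) hifhing is wrong: it uses class I instead of class IV for noun class.
(A) zifhifhing is wrong: it has the affixes in the wrong order.

B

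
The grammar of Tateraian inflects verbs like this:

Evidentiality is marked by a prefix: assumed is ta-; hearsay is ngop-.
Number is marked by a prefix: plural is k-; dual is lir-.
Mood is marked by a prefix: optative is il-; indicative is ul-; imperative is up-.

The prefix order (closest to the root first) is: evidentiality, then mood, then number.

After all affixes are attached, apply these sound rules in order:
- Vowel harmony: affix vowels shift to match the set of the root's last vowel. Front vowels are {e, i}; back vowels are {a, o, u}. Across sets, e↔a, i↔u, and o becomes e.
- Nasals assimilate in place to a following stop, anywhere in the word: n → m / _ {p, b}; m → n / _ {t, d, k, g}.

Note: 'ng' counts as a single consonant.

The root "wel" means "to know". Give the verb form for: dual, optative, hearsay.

lirilngepwel

Attach evidentiality hearsay ngop- → ngopwel.
Attach mood optative il- → ilngopwel.
Attach number dual lir- → lirilngopwel.
Apply vowel harmony: lirilngopwel → lirilngepwel.
Nasal assimilation: no change.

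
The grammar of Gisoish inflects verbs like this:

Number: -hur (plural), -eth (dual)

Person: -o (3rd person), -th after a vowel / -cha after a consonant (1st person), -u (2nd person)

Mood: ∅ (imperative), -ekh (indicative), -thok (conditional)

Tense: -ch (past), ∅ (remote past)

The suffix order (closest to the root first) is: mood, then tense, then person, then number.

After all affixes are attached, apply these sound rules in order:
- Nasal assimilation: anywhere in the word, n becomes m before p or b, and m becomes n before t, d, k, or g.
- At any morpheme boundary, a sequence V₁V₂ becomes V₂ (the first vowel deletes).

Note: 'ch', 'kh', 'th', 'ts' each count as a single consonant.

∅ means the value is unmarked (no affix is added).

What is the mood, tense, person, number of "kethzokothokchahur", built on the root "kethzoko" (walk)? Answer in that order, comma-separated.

Segment: kethzoko-thok-cha-hur.
mood: -thok → conditional.
tense: ∅ → remote past.
person: -th/cha → 1st person.
number: -hur → plural.

conditional, remote past, 1st person, plural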